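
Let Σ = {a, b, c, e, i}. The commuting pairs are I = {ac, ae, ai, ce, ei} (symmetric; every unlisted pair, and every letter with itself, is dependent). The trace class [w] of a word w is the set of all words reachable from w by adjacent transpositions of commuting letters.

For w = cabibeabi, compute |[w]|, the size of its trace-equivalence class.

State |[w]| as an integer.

4

0(c) covers ∅
1(a) covers ∅
2(b) covers 0:c, 1:a
3(i) covers 2:b
4(b) covers 3:i
5(e) covers 4:b
6(a) covers 4:b
7(b) covers 5:e, 6:a
8(i) covers 7:b
floor of heap: 0:c, 1:a
completions by unplaced set U, small U first (add the entries for U minus each lowest piece of U):
  |U|=1: {8}:1
  |U|=2: {7,8}:1
  |U|=3: {5,7,8}:1  {6,7,8}:1
  |U|=4: {5,6,7,8}:2
  |U|=5: {4,5,6,7,8}:2
  |U|=6: {3,4,5,6,7,8}:2
  |U|=7: {2,3,4,5,6,7,8}:2
  start at 0(c): 2
  start at 1(a): 2
sum over floor = 4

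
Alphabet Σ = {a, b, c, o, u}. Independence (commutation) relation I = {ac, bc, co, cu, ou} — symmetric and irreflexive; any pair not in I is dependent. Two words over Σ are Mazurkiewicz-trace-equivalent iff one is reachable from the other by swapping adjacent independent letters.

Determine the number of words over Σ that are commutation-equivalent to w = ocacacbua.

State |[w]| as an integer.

drop 0:o onto floor
drop 1:c onto floor
drop 2:a onto {0:o}
drop 3:c onto {1:c}
drop 4:a onto {2:a}
drop 5:c onto {3:c}
drop 6:b onto {4:a}
drop 7:u onto {6:b}
drop 8:a onto {7:u}
ground layer = {0:o, 1:c}
drop-orders for the pieces not yet dropped (sum over which currently-grounded one goes next):
  1 to go: {5} 1  {8} 1
  2 to go: {3,5} 1  {5,8} 2  {7,8} 1
  3 to go: {1,3,5} 1  {3,5,8} 3  {5,7,8} 3  {6,7,8} 1
  4 to go: {1,3,5,8} 4  {3,5,7,8} 6  {4,6,7,8} 1  {5,6,7,8} 4
  5 to go: {1,3,5,7,8} 10  {2,4,6,7,8} 1  {3,5,6,7,8} 10  {4,5,6,7,8} 5
  6 to go: {0,2,4,6,7,8} 1  {1,3,5,6,7,8} 20  {2,4,5,6,7,8} 6  {3,4,5,6,7,8} 15
  7 to go: {0,2,4,5,6,7,8} 7  {1,3,4,5,6,7,8} 35  {2,3,4,5,6,7,8} 21
  if 0:o drops first: 56 orders
  if 1:c drops first: 28 orders
heap linearizations: 84

84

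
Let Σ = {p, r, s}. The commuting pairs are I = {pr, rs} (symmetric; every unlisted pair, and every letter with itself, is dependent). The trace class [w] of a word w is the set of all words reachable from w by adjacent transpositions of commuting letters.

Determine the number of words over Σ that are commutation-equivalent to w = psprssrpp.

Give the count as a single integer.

#0=p has no predecessor
#1=s depends on [0:p]
#2=p depends on [1:s]
#3=r has no predecessor
#4=s depends on [2:p]
#5=s depends on [4:s]
#6=r depends on [3:r]
#7=p depends on [5:s]
#8=p depends on [7:p]
sources: [0:p, 3:r]
N(rest) = Σ N(rest − s) over sources s of rest; N(one piece) = 1:
  size 1 → [6]=1  [8]=1
  size 2 → [3,6]=1  [6,8]=2  [7,8]=1
  size 3 → [3,6,8]=3  [5,7,8]=1  [6,7,8]=3
  size 4 → [3,6,7,8]=6  [4,5,7,8]=1  [5,6,7,8]=4
  size 5 → [2,4,5,7,8]=1  [3,5,6,7,8]=10  [4,5,6,7,8]=5
  size 6 → [1,2,4,5,7,8]=1  [2,4,5,6,7,8]=6  [3,4,5,6,7,8]=15
  size 7 → [0,1,2,4,5,7,8]=1  [1,2,4,5,6,7,8]=7  [2,3,4,5,6,7,8]=21
  first=0(p) contributes 28
  first=3(r) contributes 8
|[w]| = 36

36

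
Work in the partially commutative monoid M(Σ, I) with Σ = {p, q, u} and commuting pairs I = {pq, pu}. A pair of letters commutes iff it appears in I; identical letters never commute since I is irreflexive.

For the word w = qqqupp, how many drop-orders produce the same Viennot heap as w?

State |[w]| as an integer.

15

#0=q has no predecessor
#1=q depends on [0:q]
#2=q depends on [1:q]
#3=u depends on [2:q]
#4=p has no predecessor
#5=p depends on [4:p]
sources: [0:q, 4:p]
N(rest) = Σ N(rest − s) over sources s of rest; N(one piece) = 1:
  size 1 → [3]=1  [5]=1
  size 2 → [2,3]=1  [3,5]=2  [4,5]=1
  size 3 → [1,2,3]=1  [2,3,5]=3  [3,4,5]=3
  size 4 → [0,1,2,3]=1  [1,2,3,5]=4  [2,3,4,5]=6
  first=0(q) contributes 10
  first=4(p) contributes 5
|[w]| = 15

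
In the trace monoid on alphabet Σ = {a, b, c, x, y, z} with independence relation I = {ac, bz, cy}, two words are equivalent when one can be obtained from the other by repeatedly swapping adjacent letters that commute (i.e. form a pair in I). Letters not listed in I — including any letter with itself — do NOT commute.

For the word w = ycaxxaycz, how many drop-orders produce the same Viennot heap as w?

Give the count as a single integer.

drop 0:y onto floor
drop 1:c onto floor
drop 2:a onto {0:y}
drop 3:x onto {1:c, 2:a}
drop 4:x onto {3:x}
drop 5:a onto {4:x}
drop 6:y onto {5:a}
drop 7:c onto {4:x}
drop 8:z onto {6:y, 7:c}
ground layer = {0:y, 1:c}
drop-orders for the pieces not yet dropped (sum over which currently-grounded one goes next):
  1 to go: {8} 1
  2 to go: {6,8} 1  {7,8} 1
  3 to go: {5,6,8} 1  {6,7,8} 2
  4 to go: {5,6,7,8} 3
  5 to go: {4,5,6,7,8} 3
  6 to go: {3,4,5,6,7,8} 3
  7 to go: {1,3,4,5,6,7,8} 3  {2,3,4,5,6,7,8} 3
  if 0:y drops first: 6 orders
  if 1:c drops first: 3 orders
heap linearizations: 9

9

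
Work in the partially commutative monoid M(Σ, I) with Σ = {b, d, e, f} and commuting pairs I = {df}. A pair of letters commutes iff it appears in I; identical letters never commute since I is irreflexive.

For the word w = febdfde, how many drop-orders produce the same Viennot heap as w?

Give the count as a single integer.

0(f) covers ∅
1(e) covers 0:f
2(b) covers 1:e
3(d) covers 2:b
4(f) covers 2:b
5(d) covers 3:d
6(e) covers 4:f, 5:d
floor of heap: 0:f
completions by unplaced set U, small U first (add the entries for U minus each lowest piece of U):
  |U|=1: {6}:1
  |U|=2: {4,6}:1  {5,6}:1
  |U|=3: {3,5,6}:1  {4,5,6}:2
  |U|=4: {3,4,5,6}:3
  |U|=5: {2,3,4,5,6}:3
  start at 0(f): 3

3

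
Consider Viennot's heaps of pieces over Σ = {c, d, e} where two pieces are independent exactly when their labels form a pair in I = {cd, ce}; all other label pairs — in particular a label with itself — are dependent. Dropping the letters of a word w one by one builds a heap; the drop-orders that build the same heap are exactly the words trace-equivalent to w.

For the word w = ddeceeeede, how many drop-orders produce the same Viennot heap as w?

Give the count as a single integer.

10

#0=d has no predecessor
#1=d depends on [0:d]
#2=e depends on [1:d]
#3=c has no predecessor
#4=e depends on [2:e]
#5=e depends on [4:e]
#6=e depends on [5:e]
#7=e depends on [6:e]
#8=d depends on [7:e]
#9=e depends on [8:d]
sources: [0:d, 3:c]
N(rest) = Σ N(rest − s) over sources s of rest; N(one piece) = 1:
  size 1 → [3]=1  [9]=1
  size 2 → [3,9]=2  [8,9]=1
  size 3 → [3,8,9]=3  [7,8,9]=1
  size 4 → [3,7,8,9]=4  [6,7,8,9]=1
  size 5 → [3,6,7,8,9]=5  [5,6,7,8,9]=1
  size 6 → [3,5,6,7,8,9]=6  [4,5,6,7,8,9]=1
  size 7 → [2,4,5,6,7,8,9]=1  [3,4,5,6,7,8,9]=7
  size 8 → [1,2,4,5,6,7,8,9]=1  [2,3,4,5,6,7,8,9]=8
  first=0(d) contributes 9
  first=3(c) contributes 1
|[w]| = 10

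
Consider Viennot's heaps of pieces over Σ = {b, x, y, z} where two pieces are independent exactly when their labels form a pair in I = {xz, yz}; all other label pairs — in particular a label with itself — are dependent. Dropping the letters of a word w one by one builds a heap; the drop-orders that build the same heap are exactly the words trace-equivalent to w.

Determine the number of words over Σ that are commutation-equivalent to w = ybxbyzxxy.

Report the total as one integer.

5

piece 0:y — minimal
piece 1:b rests on {0:y}
piece 2:x rests on {1:b}
piece 3:b rests on {2:x}
piece 4:y rests on {3:b}
piece 5:z rests on {3:b}
piece 6:x rests on {4:y}
piece 7:x rests on {6:x}
piece 8:y rests on {7:x}
minimal pieces: {0:y}
ways to finish when only these pieces remain (= sum over removing one remaining piece with nothing left below it):
  1 left: {5}→1  {8}→1
  2 left: {5,8}→2  {7,8}→1
  3 left: {5,7,8}→3  {6,7,8}→1
  4 left: {4,6,7,8}→1  {5,6,7,8}→4
  5 left: {4,5,6,7,8}→5
  6 left: {3,4,5,6,7,8}→5
  7 left: {2,3,4,5,6,7,8}→5
  placing 0:y first → 5 extensions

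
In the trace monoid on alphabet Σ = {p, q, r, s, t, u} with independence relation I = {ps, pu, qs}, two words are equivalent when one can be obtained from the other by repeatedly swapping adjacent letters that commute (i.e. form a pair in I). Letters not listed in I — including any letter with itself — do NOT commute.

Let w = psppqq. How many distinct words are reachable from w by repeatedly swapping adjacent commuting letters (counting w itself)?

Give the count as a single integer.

piece 0:p — minimal
piece 1:s — minimal
piece 2:p rests on {0:p}
piece 3:p rests on {2:p}
piece 4:q rests on {3:p}
piece 5:q rests on {4:q}
minimal pieces: {0:p, 1:s}
ways to finish when only these pieces remain (= sum over removing one remaining piece with nothing left below it):
  1 left: {1}→1  {5}→1
  2 left: {1,5}→2  {4,5}→1
  3 left: {1,4,5}→3  {3,4,5}→1
  4 left: {1,3,4,5}→4  {2,3,4,5}→1
  placing 0:p first → 5 extensions
  placing 1:s first → 1 extensions
total linear extensions = 6

6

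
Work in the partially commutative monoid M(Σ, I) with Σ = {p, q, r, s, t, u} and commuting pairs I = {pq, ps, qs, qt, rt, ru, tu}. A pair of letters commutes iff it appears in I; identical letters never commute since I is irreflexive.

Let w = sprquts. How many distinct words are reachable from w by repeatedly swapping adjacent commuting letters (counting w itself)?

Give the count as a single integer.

8

#0=s has no predecessor
#1=p has no predecessor
#2=r depends on [0:s, 1:p]
#3=q depends on [2:r]
#4=u depends on [3:q]
#5=t depends on [0:s, 1:p]
#6=s depends on [4:u, 5:t]
sources: [0:s, 1:p]
N(rest) = Σ N(rest − s) over sources s of rest; N(one piece) = 1:
  size 1 → [6]=1
  size 2 → [4,6]=1  [5,6]=1
  size 3 → [3,4,6]=1  [4,5,6]=2
  size 4 → [2,3,4,6]=1  [3,4,5,6]=3
  size 5 → [2,3,4,5,6]=4
  first=0(s) contributes 4
  first=1(p) contributes 4
|[w]| = 8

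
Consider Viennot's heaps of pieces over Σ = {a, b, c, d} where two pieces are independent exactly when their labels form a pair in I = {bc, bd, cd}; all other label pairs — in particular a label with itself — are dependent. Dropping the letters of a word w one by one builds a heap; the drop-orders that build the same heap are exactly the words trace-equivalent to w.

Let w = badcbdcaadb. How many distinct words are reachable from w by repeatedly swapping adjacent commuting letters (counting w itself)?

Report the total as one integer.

0(b) covers ∅
1(a) covers 0:b
2(d) covers 1:a
3(c) covers 1:a
4(b) covers 1:a
5(d) covers 2:d
6(c) covers 3:c
7(a) covers 4:b, 5:d, 6:c
8(a) covers 7:a
9(d) covers 8:a
10(b) covers 8:a
floor of heap: 0:b
completions by unplaced set U, small U first (add the entries for U minus each lowest piece of U):
  |U|=1: {9}:1  {10}:1
  |U|=2: {9,10}:2
  |U|=3: {8,9,10}:2
  |U|=4: {7,8,9,10}:2
  |U|=5: {4,7,8,9,10}:2  {5,7,8,9,10}:2  {6,7,8,9,10}:2
  |U|=6: {2,5,7,8,9,10}:2  {3,6,7,8,9,10}:2  {4,5,7,8,9,10}:4  {4,6,7,8,9,10}:4  {5,6,7,8,9,10}:4
  |U|=7: {2,4,5,7,8,9,10}:6  {2,5,6,7,8,9,10}:6  {3,4,6,7,8,9,10}:6  {3,5,6,7,8,9,10}:6  {4,5,6,7,8,9,10}:12
  |U|=8: {2,3,5,6,7,8,9,10}:12  {2,4,5,6,7,8,9,10}:24  {3,4,5,6,7,8,9,10}:24
  |U|=9: {2,3,4,5,6,7,8,9,10}:60
  start at 0(b): 60

60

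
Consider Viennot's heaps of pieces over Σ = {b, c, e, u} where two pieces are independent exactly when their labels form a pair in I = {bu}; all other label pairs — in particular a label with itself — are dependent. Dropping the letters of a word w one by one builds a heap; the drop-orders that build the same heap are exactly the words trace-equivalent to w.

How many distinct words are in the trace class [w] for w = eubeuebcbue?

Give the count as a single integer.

#0=e has no predecessor
#1=u depends on [0:e]
#2=b depends on [0:e]
#3=e depends on [1:u, 2:b]
#4=u depends on [3:e]
#5=e depends on [4:u]
#6=b depends on [5:e]
#7=c depends on [6:b]
#8=b depends on [7:c]
#9=u depends on [7:c]
#10=e depends on [8:b, 9:u]
sources: [0:e]
N(rest) = Σ N(rest − s) over sources s of rest; N(one piece) = 1:
  size 1 → [10]=1
  size 2 → [8,10]=1  [9,10]=1
  size 3 → [8,9,10]=2
  size 4 → [7,8,9,10]=2
  size 5 → [6,7,8,9,10]=2
  size 6 → [5,6,7,8,9,10]=2
  size 7 → [4,5,6,7,8,9,10]=2
  size 8 → [3,4,5,6,7,8,9,10]=2
  size 9 → [1,3,4,5,6,7,8,9,10]=2  [2,3,4,5,6,7,8,9,10]=2
  first=0(e) contributes 4

4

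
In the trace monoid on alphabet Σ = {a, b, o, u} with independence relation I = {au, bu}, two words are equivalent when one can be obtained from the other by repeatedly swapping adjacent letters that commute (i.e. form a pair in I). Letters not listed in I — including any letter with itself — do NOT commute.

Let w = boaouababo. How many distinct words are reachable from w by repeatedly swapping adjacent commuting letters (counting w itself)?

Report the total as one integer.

5

#0=b has no predecessor
#1=o depends on [0:b]
#2=a depends on [1:o]
#3=o depends on [2:a]
#4=u depends on [3:o]
#5=a depends on [3:o]
#6=b depends on [5:a]
#7=a depends on [6:b]
#8=b depends on [7:a]
#9=o depends on [4:u, 8:b]
sources: [0:b]
N(rest) = Σ N(rest − s) over sources s of rest; N(one piece) = 1:
  size 1 → [9]=1
  size 2 → [4,9]=1  [8,9]=1
  size 3 → [4,8,9]=2  [7,8,9]=1
  size 4 → [4,7,8,9]=3  [6,7,8,9]=1
  size 5 → [4,6,7,8,9]=4  [5,6,7,8,9]=1
  size 6 → [4,5,6,7,8,9]=5
  size 7 → [3,4,5,6,7,8,9]=5
  size 8 → [2,3,4,5,6,7,8,9]=5
  first=0(b) contributes 5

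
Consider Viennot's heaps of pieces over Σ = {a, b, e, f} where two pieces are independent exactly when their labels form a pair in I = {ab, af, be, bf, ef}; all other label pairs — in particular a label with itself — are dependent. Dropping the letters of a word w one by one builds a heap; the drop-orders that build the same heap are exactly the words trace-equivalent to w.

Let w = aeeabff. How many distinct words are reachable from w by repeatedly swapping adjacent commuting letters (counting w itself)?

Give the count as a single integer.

105

0(a) covers ∅
1(e) covers 0:a
2(e) covers 1:e
3(a) covers 2:e
4(b) covers ∅
5(f) covers ∅
6(f) covers 5:f
floor of heap: 0:a, 4:b, 5:f
completions by unplaced set U, small U first (add the entries for U minus each lowest piece of U):
  |U|=1: {3}:1  {4}:1  {6}:1
  |U|=2: {2,3}:1  {3,4}:2  {3,6}:2  {4,6}:2  {5,6}:1
  |U|=3: {1,2,3}:1  {2,3,4}:3  {2,3,6}:3  {3,4,6}:6  {3,5,6}:3  {4,5,6}:3
  |U|=4: {0,1,2,3}:1  {1,2,3,4}:4  {1,2,3,6}:4  {2,3,4,6}:12  {2,3,5,6}:6  {3,4,5,6}:12
  |U|=5: {0,1,2,3,4}:5  {0,1,2,3,6}:5  {1,2,3,4,6}:20  {1,2,3,5,6}:10  {2,3,4,5,6}:30
  start at 0(a): 60
  start at 4(b): 15
  start at 5(f): 30
sum over floor = 105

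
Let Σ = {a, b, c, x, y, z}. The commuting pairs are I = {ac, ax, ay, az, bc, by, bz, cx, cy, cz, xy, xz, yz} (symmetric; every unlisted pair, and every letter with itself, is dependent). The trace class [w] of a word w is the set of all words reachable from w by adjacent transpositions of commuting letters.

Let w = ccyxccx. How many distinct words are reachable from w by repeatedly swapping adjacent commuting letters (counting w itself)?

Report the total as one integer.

drop 0:c onto floor
drop 1:c onto {0:c}
drop 2:y onto floor
drop 3:x onto floor
drop 4:c onto {1:c}
drop 5:c onto {4:c}
drop 6:x onto {3:x}
ground layer = {0:c, 2:y, 3:x}
drop-orders for the pieces not yet dropped (sum over which currently-grounded one goes next):
  1 to go: {2} 1  {5} 1  {6} 1
  2 to go: {2,5} 2  {2,6} 2  {3,6} 1  {4,5} 1  {5,6} 2
  3 to go: {1,4,5} 1  {2,3,6} 3  {2,4,5} 3  {2,5,6} 6  {3,5,6} 3  {4,5,6} 3
  4 to go: {0,1,4,5} 1  {1,2,4,5} 4  {1,4,5,6} 4  {2,3,5,6} 12  {2,4,5,6} 12  {3,4,5,6} 6
  5 to go: {0,1,2,4,5} 5  {0,1,4,5,6} 5  {1,2,4,5,6} 20  {1,3,4,5,6} 10  {2,3,4,5,6} 30
  if 0:c drops first: 60 orders
  if 2:y drops first: 15 orders
  if 3:x drops first: 30 orders
heap linearizations: 105

105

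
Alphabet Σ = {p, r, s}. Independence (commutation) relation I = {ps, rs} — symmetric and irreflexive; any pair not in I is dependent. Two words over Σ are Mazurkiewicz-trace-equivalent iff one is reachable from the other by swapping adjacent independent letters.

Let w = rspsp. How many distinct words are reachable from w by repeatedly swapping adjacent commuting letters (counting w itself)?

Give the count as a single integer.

#0=r has no predecessor
#1=s has no predecessor
#2=p depends on [0:r]
#3=s depends on [1:s]
#4=p depends on [2:p]
sources: [0:r, 1:s]
N(rest) = Σ N(rest − s) over sources s of rest; N(one piece) = 1:
  size 1 → [3]=1  [4]=1
  size 2 → [1,3]=1  [2,4]=1  [3,4]=2
  size 3 → [0,2,4]=1  [1,3,4]=3  [2,3,4]=3
  first=0(r) contributes 6
  first=1(s) contributes 4
|[w]| = 10

10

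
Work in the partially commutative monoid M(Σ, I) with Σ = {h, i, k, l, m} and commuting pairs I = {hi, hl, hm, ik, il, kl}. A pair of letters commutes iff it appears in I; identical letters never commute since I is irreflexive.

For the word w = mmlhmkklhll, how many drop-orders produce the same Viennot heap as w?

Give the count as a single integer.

#0=m has no predecessor
#1=m depends on [0:m]
#2=l depends on [1:m]
#3=h has no predecessor
#4=m depends on [2:l]
#5=k depends on [3:h, 4:m]
#6=k depends on [5:k]
#7=l depends on [4:m]
#8=h depends on [6:k]
#9=l depends on [7:l]
#10=l depends on [9:l]
sources: [0:m, 3:h]
N(rest) = Σ N(rest − s) over sources s of rest; N(one piece) = 1:
  size 1 → [8]=1  [10]=1
  size 2 → [6,8]=1  [8,10]=2  [9,10]=1
  size 3 → [5,6,8]=1  [6,8,10]=3  [7,9,10]=1  [8,9,10]=3
  size 4 → [3,5,6,8]=1  [5,6,8,10]=4  [6,8,9,10]=6  [7,8,9,10]=4
  size 5 → [3,5,6,8,10]=5  [5,6,8,9,10]=10  [6,7,8,9,10]=10
  size 6 → [3,5,6,8,9,10]=15  [5,6,7,8,9,10]=20
  size 7 → [3,5,6,7,8,9,10]=35  [4,5,6,7,8,9,10]=20
  size 8 → [2,4,5,6,7,8,9,10]=20  [3,4,5,6,7,8,9,10]=55
  size 9 → [1,2,4,5,6,7,8,9,10]=20  [2,3,4,5,6,7,8,9,10]=75
  first=0(m) contributes 95
  first=3(h) contributes 20
|[w]| = 115

115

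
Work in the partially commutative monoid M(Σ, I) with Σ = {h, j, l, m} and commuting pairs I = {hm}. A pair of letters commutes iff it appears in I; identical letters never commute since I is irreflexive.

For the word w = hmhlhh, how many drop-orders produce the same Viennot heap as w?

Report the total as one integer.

#0=h has no predecessor
#1=m has no predecessor
#2=h depends on [0:h]
#3=l depends on [1:m, 2:h]
#4=h depends on [3:l]
#5=h depends on [4:h]
sources: [0:h, 1:m]
N(rest) = Σ N(rest − s) over sources s of rest; N(one piece) = 1:
  size 1 → [5]=1
  size 2 → [4,5]=1
  size 3 → [3,4,5]=1
  size 4 → [1,3,4,5]=1  [2,3,4,5]=1
  first=0(h) contributes 2
  first=1(m) contributes 1
|[w]| = 3

3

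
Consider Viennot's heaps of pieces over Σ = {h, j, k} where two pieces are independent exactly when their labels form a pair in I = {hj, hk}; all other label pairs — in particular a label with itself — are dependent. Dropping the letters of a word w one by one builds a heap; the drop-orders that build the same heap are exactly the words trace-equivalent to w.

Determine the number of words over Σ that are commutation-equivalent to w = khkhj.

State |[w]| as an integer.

10

piece 0:k — minimal
piece 1:h — minimal
piece 2:k rests on {0:k}
piece 3:h rests on {1:h}
piece 4:j rests on {2:k}
minimal pieces: {0:k, 1:h}
ways to finish when only these pieces remain (= sum over removing one remaining piece with nothing left below it):
  1 left: {3}→1  {4}→1
  2 left: {1,3}→1  {2,4}→1  {3,4}→2
  3 left: {0,2,4}→1  {1,3,4}→3  {2,3,4}→3
  placing 0:k first → 6 extensions
  placing 1:h first → 4 extensions
total linear extensions = 10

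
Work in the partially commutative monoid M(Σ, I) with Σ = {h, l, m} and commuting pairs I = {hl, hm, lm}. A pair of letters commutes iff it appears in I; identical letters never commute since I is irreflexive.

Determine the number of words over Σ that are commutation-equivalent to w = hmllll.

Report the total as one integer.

30

piece 0:h — minimal
piece 1:m — minimal
piece 2:l — minimal
piece 3:l rests on {2:l}
piece 4:l rests on {3:l}
piece 5:l rests on {4:l}
minimal pieces: {0:h, 1:m, 2:l}
ways to finish when only these pieces remain (= sum over removing one remaining piece with nothing left below it):
  1 left: {0}→1  {1}→1  {5}→1
  2 left: {0,1}→2  {0,5}→2  {1,5}→2  {4,5}→1
  3 left: {0,1,5}→6  {0,4,5}→3  {1,4,5}→3  {3,4,5}→1
  4 left: {0,1,4,5}→12  {0,3,4,5}→4  {1,3,4,5}→4  {2,3,4,5}→1
  placing 0:h first → 5 extensions
  placing 1:m first → 5 extensions
  placing 2:l first → 20 extensions
total linear extensions = 30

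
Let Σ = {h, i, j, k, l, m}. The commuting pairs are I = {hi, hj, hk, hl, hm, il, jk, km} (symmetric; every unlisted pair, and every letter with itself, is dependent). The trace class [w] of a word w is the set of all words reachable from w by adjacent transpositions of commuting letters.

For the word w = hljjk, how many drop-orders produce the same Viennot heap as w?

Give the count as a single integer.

0(h) covers ∅
1(l) covers ∅
2(j) covers 1:l
3(j) covers 2:j
4(k) covers 1:l
floor of heap: 0:h, 1:l
completions by unplaced set U, small U first (add the entries for U minus each lowest piece of U):
  |U|=1: {0}:1  {3}:1  {4}:1
  |U|=2: {0,3}:2  {0,4}:2  {2,3}:1  {3,4}:2
  |U|=3: {0,2,3}:3  {0,3,4}:6  {2,3,4}:3
  start at 0(h): 3
  start at 1(l): 12
sum over floor = 15

15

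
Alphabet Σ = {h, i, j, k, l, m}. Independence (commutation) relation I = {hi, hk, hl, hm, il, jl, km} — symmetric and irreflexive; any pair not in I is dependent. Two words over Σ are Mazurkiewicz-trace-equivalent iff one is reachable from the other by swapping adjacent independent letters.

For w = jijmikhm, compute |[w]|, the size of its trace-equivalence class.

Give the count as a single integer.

drop 0:j onto floor
drop 1:i onto {0:j}
drop 2:j onto {1:i}
drop 3:m onto {2:j}
drop 4:i onto {3:m}
drop 5:k onto {4:i}
drop 6:h onto {2:j}
drop 7:m onto {4:i}
ground layer = {0:j}
drop-orders for the pieces not yet dropped (sum over which currently-grounded one goes next):
  1 to go: {5} 1  {6} 1  {7} 1
  2 to go: {5,6} 2  {5,7} 2  {6,7} 2
  3 to go: {4,5,7} 2  {5,6,7} 6
  4 to go: {3,4,5,7} 2  {4,5,6,7} 8
  5 to go: {3,4,5,6,7} 10
  6 to go: {2,3,4,5,6,7} 10
  if 0:j drops first: 10 orders

10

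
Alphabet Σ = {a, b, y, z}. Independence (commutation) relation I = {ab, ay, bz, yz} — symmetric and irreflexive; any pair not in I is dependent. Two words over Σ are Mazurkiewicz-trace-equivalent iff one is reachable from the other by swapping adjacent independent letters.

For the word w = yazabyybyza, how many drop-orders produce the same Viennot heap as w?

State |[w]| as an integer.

462

#0=y has no predecessor
#1=a has no predecessor
#2=z depends on [1:a]
#3=a depends on [2:z]
#4=b depends on [0:y]
#5=y depends on [4:b]
#6=y depends on [5:y]
#7=b depends on [6:y]
#8=y depends on [7:b]
#9=z depends on [3:a]
#10=a depends on [9:z]
sources: [0:y, 1:a]
N(rest) = Σ N(rest − s) over sources s of rest; N(one piece) = 1:
  size 1 → [8]=1  [10]=1
  size 2 → [7,8]=1  [8,10]=2  [9,10]=1
  size 3 → [3,9,10]=1  [6,7,8]=1  [7,8,10]=3  [8,9,10]=3
  size 4 → [2,3,9,10]=1  [3,8,9,10]=4  [5,6,7,8]=1  [6,7,8,10]=4  [7,8,9,10]=6
  size 5 → [1,2,3,9,10]=1  [2,3,8,9,10]=5  [3,7,8,9,10]=10  [4,5,6,7,8]=1  [5,6,7,8,10]=5  [6,7,8,9,10]=10
  size 6 → [0,4,5,6,7,8]=1  [1,2,3,8,9,10]=6  [2,3,7,8,9,10]=15  [3,6,7,8,9,10]=20  [4,5,6,7,8,10]=6  [5,6,7,8,9,10]=15
  size 7 → [0,4,5,6,7,8,10]=7  [1,2,3,7,8,9,10]=21  [2,3,6,7,8,9,10]=35  [3,5,6,7,8,9,10]=35  [4,5,6,7,8,9,10]=21
  size 8 → [0,4,5,6,7,8,9,10]=28  [1,2,3,6,7,8,9,10]=56  [2,3,5,6,7,8,9,10]=70  [3,4,5,6,7,8,9,10]=56
  size 9 → [0,3,4,5,6,7,8,9,10]=84  [1,2,3,5,6,7,8,9,10]=126  [2,3,4,5,6,7,8,9,10]=126
  first=0(y) contributes 252
  first=1(a) contributes 210
|[w]| = 462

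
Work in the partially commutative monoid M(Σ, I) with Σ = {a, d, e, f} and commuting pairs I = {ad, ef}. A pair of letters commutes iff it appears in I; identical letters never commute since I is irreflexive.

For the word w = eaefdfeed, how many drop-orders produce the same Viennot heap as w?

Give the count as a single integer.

6

piece 0:e — minimal
piece 1:a rests on {0:e}
piece 2:e rests on {1:a}
piece 3:f rests on {1:a}
piece 4:d rests on {2:e, 3:f}
piece 5:f rests on {4:d}
piece 6:e rests on {4:d}
piece 7:e rests on {6:e}
piece 8:d rests on {5:f, 7:e}
minimal pieces: {0:e}
ways to finish when only these pieces remain (= sum over removing one remaining piece with nothing left below it):
  1 left: {8}→1
  2 left: {5,8}→1  {7,8}→1
  3 left: {5,7,8}→2  {6,7,8}→1
  4 left: {5,6,7,8}→3
  5 left: {4,5,6,7,8}→3
  6 left: {2,4,5,6,7,8}→3  {3,4,5,6,7,8}→3
  7 left: {2,3,4,5,6,7,8}→6
  placing 0:e first → 6 extensions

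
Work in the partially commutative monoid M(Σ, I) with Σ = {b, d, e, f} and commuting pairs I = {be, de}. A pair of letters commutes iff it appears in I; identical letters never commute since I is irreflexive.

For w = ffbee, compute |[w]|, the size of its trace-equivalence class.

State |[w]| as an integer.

3

piece 0:f — minimal
piece 1:f rests on {0:f}
piece 2:b rests on {1:f}
piece 3:e rests on {1:f}
piece 4:e rests on {3:e}
minimal pieces: {0:f}
ways to finish when only these pieces remain (= sum over removing one remaining piece with nothing left below it):
  1 left: {2}→1  {4}→1
  2 left: {2,4}→2  {3,4}→1
  3 left: {2,3,4}→3
  placing 0:f first → 3 extensions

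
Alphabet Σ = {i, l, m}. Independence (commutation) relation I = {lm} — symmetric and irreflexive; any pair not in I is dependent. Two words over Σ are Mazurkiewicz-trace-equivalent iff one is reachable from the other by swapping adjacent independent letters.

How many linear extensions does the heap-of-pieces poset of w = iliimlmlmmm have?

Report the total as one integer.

#0=i has no predecessor
#1=l depends on [0:i]
#2=i depends on [1:l]
#3=i depends on [2:i]
#4=m depends on [3:i]
#5=l depends on [3:i]
#6=m depends on [4:m]
#7=l depends on [5:l]
#8=m depends on [6:m]
#9=m depends on [8:m]
#10=m depends on [9:m]
sources: [0:i]
N(rest) = Σ N(rest − s) over sources s of rest; N(one piece) = 1:
  size 1 → [7]=1  [10]=1
  size 2 → [5,7]=1  [7,10]=2  [9,10]=1
  size 3 → [5,7,10]=3  [7,9,10]=3  [8,9,10]=1
  size 4 → [5,7,9,10]=6  [6,8,9,10]=1  [7,8,9,10]=4
  size 5 → [4,6,8,9,10]=1  [5,7,8,9,10]=10  [6,7,8,9,10]=5
  size 6 → [4,6,7,8,9,10]=6  [5,6,7,8,9,10]=15
  size 7 → [4,5,6,7,8,9,10]=21
  size 8 → [3,4,5,6,7,8,9,10]=21
  size 9 → [2,3,4,5,6,7,8,9,10]=21
  first=0(i) contributes 21

21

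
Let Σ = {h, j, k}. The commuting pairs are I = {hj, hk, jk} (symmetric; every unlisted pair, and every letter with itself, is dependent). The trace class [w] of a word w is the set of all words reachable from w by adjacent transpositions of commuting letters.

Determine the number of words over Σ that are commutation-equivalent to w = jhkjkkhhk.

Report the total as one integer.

1260

piece 0:j — minimal
piece 1:h — minimal
piece 2:k — minimal
piece 3:j rests on {0:j}
piece 4:k rests on {2:k}
piece 5:k rests on {4:k}
piece 6:h rests on {1:h}
piece 7:h rests on {6:h}
piece 8:k rests on {5:k}
minimal pieces: {0:j, 1:h, 2:k}
ways to finish when only these pieces remain (= sum over removing one remaining piece with nothing left below it):
  1 left: {3}→1  {7}→1  {8}→1
  2 left: {0,3}→1  {3,7}→2  {3,8}→2  {5,8}→1  {6,7}→1  {7,8}→2
  3 left: {0,3,7}→3  {0,3,8}→3  {1,6,7}→1  {3,5,8}→3  {3,6,7}→3  {3,7,8}→6  {4,5,8}→1  {5,7,8}→3  {6,7,8}→3
  4 left: {0,3,5,8}→6  {0,3,6,7}→6  {0,3,7,8}→12  {1,3,6,7}→4  {1,6,7,8}→4  {2,4,5,8}→1  {3,4,5,8}→4  {3,5,7,8}→12  {3,6,7,8}→12  {4,5,7,8}→4  {5,6,7,8}→6
  5 left: {0,1,3,6,7}→10  {0,3,4,5,8}→10  {0,3,5,7,8}→30  {0,3,6,7,8}→30  {1,3,6,7,8}→20  {1,5,6,7,8}→10  {2,3,4,5,8}→5  {2,4,5,7,8}→5  {3,4,5,7,8}→20  {3,5,6,7,8}→30  {4,5,6,7,8}→10
  6 left: {0,1,3,6,7,8}→60  {0,2,3,4,5,8}→15  {0,3,4,5,7,8}→60  {0,3,5,6,7,8}→90  {1,3,5,6,7,8}→60  {1,4,5,6,7,8}→20  {2,3,4,5,7,8}→30  {2,4,5,6,7,8}→15  {3,4,5,6,7,8}→60
  7 left: {0,1,3,5,6,7,8}→210  {0,2,3,4,5,7,8}→105  {0,3,4,5,6,7,8}→210  {1,2,4,5,6,7,8}→35  {1,3,4,5,6,7,8}→140  {2,3,4,5,6,7,8}→105
  placing 0:j first → 280 extensions
  placing 1:h first → 420 extensions
  placing 2:k first → 560 extensions
total linear extensions = 1260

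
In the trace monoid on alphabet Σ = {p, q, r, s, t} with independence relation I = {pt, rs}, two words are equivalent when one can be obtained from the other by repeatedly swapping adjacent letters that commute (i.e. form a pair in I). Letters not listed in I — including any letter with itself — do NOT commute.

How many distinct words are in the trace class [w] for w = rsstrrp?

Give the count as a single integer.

piece 0:r — minimal
piece 1:s — minimal
piece 2:s rests on {1:s}
piece 3:t rests on {0:r, 2:s}
piece 4:r rests on {3:t}
piece 5:r rests on {4:r}
piece 6:p rests on {5:r}
minimal pieces: {0:r, 1:s}
ways to finish when only these pieces remain (= sum over removing one remaining piece with nothing left below it):
  1 left: {6}→1
  2 left: {5,6}→1
  3 left: {4,5,6}→1
  4 left: {3,4,5,6}→1
  5 left: {0,3,4,5,6}→1  {2,3,4,5,6}→1
  placing 0:r first → 1 extensions
  placing 1:s first → 2 extensions
total linear extensions = 3

3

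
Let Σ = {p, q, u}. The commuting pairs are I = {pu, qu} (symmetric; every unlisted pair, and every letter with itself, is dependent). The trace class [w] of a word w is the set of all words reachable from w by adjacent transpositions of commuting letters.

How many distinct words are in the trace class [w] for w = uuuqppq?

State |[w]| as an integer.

35

drop 0:u onto floor
drop 1:u onto {0:u}
drop 2:u onto {1:u}
drop 3:q onto floor
drop 4:p onto {3:q}
drop 5:p onto {4:p}
drop 6:q onto {5:p}
ground layer = {0:u, 3:q}
drop-orders for the pieces not yet dropped (sum over which currently-grounded one goes next):
  1 to go: {2} 1  {6} 1
  2 to go: {1,2} 1  {2,6} 2  {5,6} 1
  3 to go: {0,1,2} 1  {1,2,6} 3  {2,5,6} 3  {4,5,6} 1
  4 to go: {0,1,2,6} 4  {1,2,5,6} 6  {2,4,5,6} 4  {3,4,5,6} 1
  5 to go: {0,1,2,5,6} 10  {1,2,4,5,6} 10  {2,3,4,5,6} 5
  if 0:u drops first: 15 orders
  if 3:q drops first: 20 orders
heap linearizations: 35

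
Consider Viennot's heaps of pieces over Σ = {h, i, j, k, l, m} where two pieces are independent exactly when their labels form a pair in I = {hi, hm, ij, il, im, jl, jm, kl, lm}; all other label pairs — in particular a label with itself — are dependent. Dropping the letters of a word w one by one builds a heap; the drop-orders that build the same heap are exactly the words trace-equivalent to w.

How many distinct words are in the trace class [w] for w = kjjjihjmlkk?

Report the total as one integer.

piece 0:k — minimal
piece 1:j rests on {0:k}
piece 2:j rests on {1:j}
piece 3:j rests on {2:j}
piece 4:i rests on {0:k}
piece 5:h rests on {3:j}
piece 6:j rests on {5:h}
piece 7:m rests on {0:k}
piece 8:l rests on {5:h}
piece 9:k rests on {4:i, 6:j, 7:m}
piece 10:k rests on {9:k}
minimal pieces: {0:k}
ways to finish when only these pieces remain (= sum over removing one remaining piece with nothing left below it):
  1 left: {8}→1  {10}→1
  2 left: {8,10}→2  {9,10}→1
  3 left: {4,9,10}→1  {6,9,10}→1  {7,9,10}→1  {8,9,10}→3
  4 left: {4,6,9,10}→2  {4,7,9,10}→2  {4,8,9,10}→4  {6,7,9,10}→2  {6,8,9,10}→4  {7,8,9,10}→4
  5 left: {4,6,7,9,10}→6  {4,6,8,9,10}→10  {4,7,8,9,10}→10  {5,6,8,9,10}→4  {6,7,8,9,10}→10
  6 left: {3,5,6,8,9,10}→4  {4,5,6,8,9,10}→14  {4,6,7,8,9,10}→36  {5,6,7,8,9,10}→14
  7 left: {2,3,5,6,8,9,10}→4  {3,4,5,6,8,9,10}→18  {3,5,6,7,8,9,10}→18  {4,5,6,7,8,9,10}→64
  8 left: {1,2,3,5,6,8,9,10}→4  {2,3,4,5,6,8,9,10}→22  {2,3,5,6,7,8,9,10}→22  {3,4,5,6,7,8,9,10}→100
  9 left: {1,2,3,4,5,6,8,9,10}→26  {1,2,3,5,6,7,8,9,10}→26  {2,3,4,5,6,7,8,9,10}→144
  placing 0:k first → 196 extensions

196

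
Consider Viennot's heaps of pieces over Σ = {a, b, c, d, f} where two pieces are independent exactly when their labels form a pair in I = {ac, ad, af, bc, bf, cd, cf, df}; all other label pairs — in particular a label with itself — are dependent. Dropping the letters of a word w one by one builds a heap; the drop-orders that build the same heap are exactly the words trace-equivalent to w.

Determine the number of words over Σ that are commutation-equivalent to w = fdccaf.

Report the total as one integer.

0(f) covers ∅
1(d) covers ∅
2(c) covers ∅
3(c) covers 2:c
4(a) covers ∅
5(f) covers 0:f
floor of heap: 0:f, 1:d, 2:c, 4:a
completions by unplaced set U, small U first (add the entries for U minus each lowest piece of U):
  |U|=1: {1}:1  {3}:1  {4}:1  {5}:1
  |U|=2: {0,5}:1  {1,3}:2  {1,4}:2  {1,5}:2  {2,3}:1  {3,4}:2  {3,5}:2  {4,5}:2
  |U|=3: {0,1,5}:3  {0,3,5}:3  {0,4,5}:3  {1,2,3}:3  {1,3,4}:6  {1,3,5}:6  {1,4,5}:6  {2,3,4}:3  {2,3,5}:3  {3,4,5}:6
  |U|=4: {0,1,3,5}:12  {0,1,4,5}:12  {0,2,3,5}:6  {0,3,4,5}:12  {1,2,3,4}:12  {1,2,3,5}:12  {1,3,4,5}:24  {2,3,4,5}:12
  start at 0(f): 60
  start at 1(d): 30
  start at 2(c): 60
  start at 4(a): 30
sum over floor = 180

180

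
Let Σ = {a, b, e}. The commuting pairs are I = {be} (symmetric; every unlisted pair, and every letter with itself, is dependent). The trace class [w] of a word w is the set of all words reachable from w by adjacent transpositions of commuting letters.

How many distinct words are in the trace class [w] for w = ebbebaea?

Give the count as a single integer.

10

0(e) covers ∅
1(b) covers ∅
2(b) covers 1:b
3(e) covers 0:e
4(b) covers 2:b
5(a) covers 3:e, 4:b
6(e) covers 5:a
7(a) covers 6:e
floor of heap: 0:e, 1:b
completions by unplaced set U, small U first (add the entries for U minus each lowest piece of U):
  |U|=1: {7}:1
  |U|=2: {6,7}:1
  |U|=3: {5,6,7}:1
  |U|=4: {3,5,6,7}:1  {4,5,6,7}:1
  |U|=5: {0,3,5,6,7}:1  {2,4,5,6,7}:1  {3,4,5,6,7}:2
  |U|=6: {0,3,4,5,6,7}:3  {1,2,4,5,6,7}:1  {2,3,4,5,6,7}:3
  start at 0(e): 4
  start at 1(b): 6
sum over floor = 10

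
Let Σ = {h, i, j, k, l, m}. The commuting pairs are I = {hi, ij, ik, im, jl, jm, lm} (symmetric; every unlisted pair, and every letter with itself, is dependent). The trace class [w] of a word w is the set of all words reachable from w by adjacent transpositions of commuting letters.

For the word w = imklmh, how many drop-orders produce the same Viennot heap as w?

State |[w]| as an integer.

7

piece 0:i — minimal
piece 1:m — minimal
piece 2:k rests on {1:m}
piece 3:l rests on {0:i, 2:k}
piece 4:m rests on {2:k}
piece 5:h rests on {3:l, 4:m}
minimal pieces: {0:i, 1:m}
ways to finish when only these pieces remain (= sum over removing one remaining piece with nothing left below it):
  1 left: {5}→1
  2 left: {3,5}→1  {4,5}→1
  3 left: {0,3,5}→1  {3,4,5}→2
  4 left: {0,3,4,5}→3  {2,3,4,5}→2
  placing 0:i first → 2 extensions
  placing 1:m first → 5 extensions
total linear extensions = 7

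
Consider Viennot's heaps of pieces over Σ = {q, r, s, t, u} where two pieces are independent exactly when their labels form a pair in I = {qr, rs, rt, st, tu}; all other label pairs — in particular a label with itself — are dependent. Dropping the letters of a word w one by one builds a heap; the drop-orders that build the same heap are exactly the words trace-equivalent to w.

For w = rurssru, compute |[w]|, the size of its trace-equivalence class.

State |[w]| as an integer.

6

#0=r has no predecessor
#1=u depends on [0:r]
#2=r depends on [1:u]
#3=s depends on [1:u]
#4=s depends on [3:s]
#5=r depends on [2:r]
#6=u depends on [4:s, 5:r]
sources: [0:r]
N(rest) = Σ N(rest − s) over sources s of rest; N(one piece) = 1:
  size 1 → [6]=1
  size 2 → [4,6]=1  [5,6]=1
  size 3 → [2,5,6]=1  [3,4,6]=1  [4,5,6]=2
  size 4 → [2,4,5,6]=3  [3,4,5,6]=3
  size 5 → [2,3,4,5,6]=6
  first=0(r) contributes 6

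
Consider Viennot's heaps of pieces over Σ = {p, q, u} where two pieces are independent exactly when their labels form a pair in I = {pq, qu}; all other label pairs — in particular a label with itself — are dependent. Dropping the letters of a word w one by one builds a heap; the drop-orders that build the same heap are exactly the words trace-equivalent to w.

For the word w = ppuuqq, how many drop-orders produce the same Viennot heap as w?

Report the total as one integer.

15

0(p) covers ∅
1(p) covers 0:p
2(u) covers 1:p
3(u) covers 2:u
4(q) covers ∅
5(q) covers 4:q
floor of heap: 0:p, 4:q
completions by unplaced set U, small U first (add the entries for U minus each lowest piece of U):
  |U|=1: {3}:1  {5}:1
  |U|=2: {2,3}:1  {3,5}:2  {4,5}:1
  |U|=3: {1,2,3}:1  {2,3,5}:3  {3,4,5}:3
  |U|=4: {0,1,2,3}:1  {1,2,3,5}:4  {2,3,4,5}:6
  start at 0(p): 10
  start at 4(q): 5
sum over floor = 15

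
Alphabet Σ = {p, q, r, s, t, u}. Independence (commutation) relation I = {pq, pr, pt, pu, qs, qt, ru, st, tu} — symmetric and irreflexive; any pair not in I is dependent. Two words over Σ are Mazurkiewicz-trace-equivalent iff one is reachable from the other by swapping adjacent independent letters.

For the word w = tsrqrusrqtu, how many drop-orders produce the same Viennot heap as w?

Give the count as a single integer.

drop 0:t onto floor
drop 1:s onto floor
drop 2:r onto {0:t, 1:s}
drop 3:q onto {2:r}
drop 4:r onto {3:q}
drop 5:u onto {3:q}
drop 6:s onto {4:r, 5:u}
drop 7:r onto {6:s}
drop 8:q onto {7:r}
drop 9:t onto {7:r}
drop 10:u onto {8:q}
ground layer = {0:t, 1:s}
drop-orders for the pieces not yet dropped (sum over which currently-grounded one goes next):
  1 to go: {9} 1  {10} 1
  2 to go: {8,10} 1  {9,10} 2
  3 to go: {8,9,10} 3
  4 to go: {7,8,9,10} 3
  5 to go: {6,7,8,9,10} 3
  6 to go: {4,6,7,8,9,10} 3  {5,6,7,8,9,10} 3
  7 to go: {4,5,6,7,8,9,10} 6
  8 to go: {3,4,5,6,7,8,9,10} 6
  9 to go: {2,3,4,5,6,7,8,9,10} 6
  if 0:t drops first: 6 orders
  if 1:s drops first: 6 orders
heap linearizations: 12

12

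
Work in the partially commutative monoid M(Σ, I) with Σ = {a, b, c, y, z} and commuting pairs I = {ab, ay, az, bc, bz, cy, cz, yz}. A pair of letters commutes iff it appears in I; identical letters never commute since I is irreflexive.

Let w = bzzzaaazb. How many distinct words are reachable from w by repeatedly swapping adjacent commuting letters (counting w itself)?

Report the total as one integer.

1260

#0=b has no predecessor
#1=z has no predecessor
#2=z depends on [1:z]
#3=z depends on [2:z]
#4=a has no predecessor
#5=a depends on [4:a]
#6=a depends on [5:a]
#7=z depends on [3:z]
#8=b depends on [0:b]
sources: [0:b, 1:z, 4:a]
N(rest) = Σ N(rest − s) over sources s of rest; N(one piece) = 1:
  size 1 → [6]=1  [7]=1  [8]=1
  size 2 → [0,8]=1  [3,7]=1  [5,6]=1  [6,7]=2  [6,8]=2  [7,8]=2
  size 3 → [0,6,8]=3  [0,7,8]=3  [2,3,7]=1  [3,6,7]=3  [3,7,8]=3  [4,5,6]=1  [5,6,7]=3  [5,6,8]=3  [6,7,8]=6
  size 4 → [0,3,7,8]=6  [0,5,6,8]=6  [0,6,7,8]=12  [1,2,3,7]=1  [2,3,6,7]=4  [2,3,7,8]=4  [3,5,6,7]=6  [3,6,7,8]=12  [4,5,6,7]=4  [4,5,6,8]=4  [5,6,7,8]=12
  size 5 → [0,2,3,7,8]=10  [0,3,6,7,8]=30  [0,4,5,6,8]=10  [0,5,6,7,8]=30  [1,2,3,6,7]=5  [1,2,3,7,8]=5  [2,3,5,6,7]=10  [2,3,6,7,8]=20  [3,4,5,6,7]=10  [3,5,6,7,8]=30  [4,5,6,7,8]=20
  size 6 → [0,1,2,3,7,8]=15  [0,2,3,6,7,8]=60  [0,3,5,6,7,8]=90  [0,4,5,6,7,8]=60  [1,2,3,5,6,7]=15  [1,2,3,6,7,8]=30  [2,3,4,5,6,7]=20  [2,3,5,6,7,8]=60  [3,4,5,6,7,8]=60
  size 7 → [0,1,2,3,6,7,8]=105  [0,2,3,5,6,7,8]=210  [0,3,4,5,6,7,8]=210  [1,2,3,4,5,6,7]=35  [1,2,3,5,6,7,8]=105  [2,3,4,5,6,7,8]=140
  first=0(b) contributes 280
  first=1(z) contributes 560
  first=4(a) contributes 420
|[w]| = 1260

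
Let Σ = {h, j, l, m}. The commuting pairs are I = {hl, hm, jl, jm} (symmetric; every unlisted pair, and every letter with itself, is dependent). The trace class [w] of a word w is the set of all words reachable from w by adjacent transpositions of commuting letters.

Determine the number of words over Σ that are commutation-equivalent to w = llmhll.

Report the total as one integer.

6

0(l) covers ∅
1(l) covers 0:l
2(m) covers 1:l
3(h) covers ∅
4(l) covers 2:m
5(l) covers 4:l
floor of heap: 0:l, 3:h
completions by unplaced set U, small U first (add the entries for U minus each lowest piece of U):
  |U|=1: {3}:1  {5}:1
  |U|=2: {3,5}:2  {4,5}:1
  |U|=3: {2,4,5}:1  {3,4,5}:3
  |U|=4: {1,2,4,5}:1  {2,3,4,5}:4
  start at 0(l): 5
  start at 3(h): 1
sum over floor = 6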